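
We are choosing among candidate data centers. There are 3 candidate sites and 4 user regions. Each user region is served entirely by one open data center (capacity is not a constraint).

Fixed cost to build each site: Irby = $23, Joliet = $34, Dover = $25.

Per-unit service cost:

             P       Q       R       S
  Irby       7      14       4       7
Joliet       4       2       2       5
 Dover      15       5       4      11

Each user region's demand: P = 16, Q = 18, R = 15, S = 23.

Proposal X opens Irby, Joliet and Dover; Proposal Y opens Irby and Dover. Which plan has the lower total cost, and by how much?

Proposal X is cheaper by 144.

Proposal X: {Irby, Joliet, Dover}: P→Joliet 4·16=64, Q→Joliet 2·18=36, R→Joliet 2·15=30, S→Joliet 5·23=115. Service 245; fixed 82; total 327.
Proposal Y: {Irby, Dover}: P→Irby 7·16=112, Q→Dover 5·18=90, R→Irby 4·15=60, S→Irby 7·23=161. Service 423; fixed 48; total 471.
Difference: |327 − 471| = 144.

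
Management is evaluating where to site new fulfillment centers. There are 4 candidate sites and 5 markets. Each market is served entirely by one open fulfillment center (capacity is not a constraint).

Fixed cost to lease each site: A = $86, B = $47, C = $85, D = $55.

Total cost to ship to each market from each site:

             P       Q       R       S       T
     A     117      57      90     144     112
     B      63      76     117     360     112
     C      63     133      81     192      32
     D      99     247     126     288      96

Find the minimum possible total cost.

Minimum total cost: 548

For any fixed open set, each market goes to its cheapest open site; total = fixed + service.
{A, C}: P→C 63, Q→A 57, R→C 81, S→A 144, T→C 32. Service 377; fixed 171; total 548.
{B, C}: service 444 + fixed 132 = 576
{C}: service 501 + fixed 85 = 586
{A, B, C, D}: P→B 63, Q→A 57, R→C 81, S→A 144, T→C 32. Service 377; fixed 273; total 650.
No other subset beats 548.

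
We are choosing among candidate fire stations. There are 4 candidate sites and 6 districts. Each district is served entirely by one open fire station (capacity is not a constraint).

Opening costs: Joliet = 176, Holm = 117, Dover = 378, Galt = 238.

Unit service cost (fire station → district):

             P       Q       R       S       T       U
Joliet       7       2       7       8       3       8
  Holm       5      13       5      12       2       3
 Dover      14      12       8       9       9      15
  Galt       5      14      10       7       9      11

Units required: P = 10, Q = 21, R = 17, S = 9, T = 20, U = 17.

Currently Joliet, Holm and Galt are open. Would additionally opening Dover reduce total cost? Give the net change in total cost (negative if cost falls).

Current service cost with {Joliet, Holm, Galt}: 331.
Adding Dover: each district re-picks its cheapest; new service cost 331, saving 0.
Extra fixed cost: 378. Net change = 378 − 0 = 378.
(Totals: 862 → 1240.)

No — net change +378 (cost rises by 378).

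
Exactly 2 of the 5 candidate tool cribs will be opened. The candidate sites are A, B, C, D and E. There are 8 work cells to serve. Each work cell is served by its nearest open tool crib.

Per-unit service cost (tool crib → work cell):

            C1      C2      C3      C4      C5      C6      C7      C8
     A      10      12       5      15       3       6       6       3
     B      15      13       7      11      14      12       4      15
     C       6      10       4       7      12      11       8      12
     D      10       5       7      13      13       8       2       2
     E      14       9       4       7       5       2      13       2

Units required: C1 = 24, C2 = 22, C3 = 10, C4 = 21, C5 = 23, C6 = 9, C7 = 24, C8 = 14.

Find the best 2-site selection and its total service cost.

Choose D and E; total service cost 746.

With exactly 2 open, each work cell uses its cheapest among the chosen.
{D, E}: C1→D 10·24=240, C2→D 5·22=110, C3→E 4·10=40, C4→E 7·21=147, C5→E 5·23=115, C6→E 2·9=18, C7→D 2·24=48, C8→D 2·14=28. Service cost 746.
{A, C}: service cost 860
{C, D}: service cost 865
Among all 10 size-2 choices, {D, E} is lowest.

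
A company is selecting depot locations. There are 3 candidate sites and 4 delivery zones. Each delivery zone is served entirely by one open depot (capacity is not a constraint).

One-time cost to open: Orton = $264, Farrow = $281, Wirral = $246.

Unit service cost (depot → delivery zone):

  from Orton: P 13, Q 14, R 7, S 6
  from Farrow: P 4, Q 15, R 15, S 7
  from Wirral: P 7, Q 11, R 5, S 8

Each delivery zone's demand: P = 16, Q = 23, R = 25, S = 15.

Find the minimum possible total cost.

Minimum total cost: 856

For any fixed open set, each delivery zone goes to its cheapest open site; total = fixed + service.
{Wirral}: P→Wirral 7·16=112, Q→Wirral 11·23=253, R→Wirral 5·25=125, S→Wirral 8·15=120. Service 610; fixed 246; total 856.
{Orton}: P→Orton 13·16=208, Q→Orton 14·23=322, R→Orton 7·25=175, S→Orton 6·15=90. Service 795; fixed 264; total 1059.
{Farrow, Wirral}: service 547 + fixed 527 = 1074
{Orton, Farrow, Wirral}: service 532 + fixed 791 = 1323
(All 7 nonempty subsets were checked; Wirral only is lowest.)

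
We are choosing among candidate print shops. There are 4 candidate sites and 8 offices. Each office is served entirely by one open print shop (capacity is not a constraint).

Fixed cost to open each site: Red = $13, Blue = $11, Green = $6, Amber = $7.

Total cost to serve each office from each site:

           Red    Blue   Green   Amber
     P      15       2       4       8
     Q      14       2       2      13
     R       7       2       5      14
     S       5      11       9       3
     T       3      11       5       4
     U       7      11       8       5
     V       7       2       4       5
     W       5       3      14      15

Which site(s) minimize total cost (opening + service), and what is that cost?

Open Blue and Amber; minimum total cost 41.

For any fixed open set, each office goes to its cheapest open site; total = fixed + service.
{Blue, Amber}: P→Blue 2, Q→Blue 2, R→Blue 2, S→Amber 3, T→Amber 4, U→Amber 5, V→Blue 2, W→Blue 3. Service 23; fixed 18; total 41.
{Blue, Green, Amber}: service 23 + fixed 24 = 47
{Red, Blue}: P→Blue 2, Q→Blue 2, R→Blue 2, S→Red 5, T→Red 3, U→Red 7, V→Blue 2, W→Blue 3. Service 26; fixed 24; total 50.
{Red, Blue, Green, Amber}: service 22 + fixed 37 = 59
No other subset beats 41.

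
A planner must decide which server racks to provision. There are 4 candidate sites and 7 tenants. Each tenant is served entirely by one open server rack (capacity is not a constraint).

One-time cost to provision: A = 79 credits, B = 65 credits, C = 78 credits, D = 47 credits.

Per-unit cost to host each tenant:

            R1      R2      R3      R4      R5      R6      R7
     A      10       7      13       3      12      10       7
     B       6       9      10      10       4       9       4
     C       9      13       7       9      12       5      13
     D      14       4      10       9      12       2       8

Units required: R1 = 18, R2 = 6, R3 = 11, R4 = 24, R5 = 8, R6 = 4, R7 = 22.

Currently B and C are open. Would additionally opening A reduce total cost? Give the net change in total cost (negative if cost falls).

Current service cost with {B, C}: 595.
Adding A: each tenant re-picks its cheapest; new service cost 439, saving 156.
Extra fixed cost: 79. Net change = 79 − 156 = -77.
(Totals: 738 → 661.)

Yes — net change −77 (cost falls by 77).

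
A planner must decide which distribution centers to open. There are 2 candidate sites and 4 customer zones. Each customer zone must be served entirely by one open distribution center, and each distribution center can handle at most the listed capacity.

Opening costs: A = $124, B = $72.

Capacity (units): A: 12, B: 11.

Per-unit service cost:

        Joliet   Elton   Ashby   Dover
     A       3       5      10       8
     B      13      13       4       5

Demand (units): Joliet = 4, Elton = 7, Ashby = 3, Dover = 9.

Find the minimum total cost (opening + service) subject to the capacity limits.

Minimum total cost: 441

Open {A, B}: Joliet→B 13·4=52, Elton→B 13·7=91, Ashby→A 10·3=30, Dover→A 8·9=72.
Loads: A carries 12/12, B carries 11/11. Service 245; fixed 196; total 441.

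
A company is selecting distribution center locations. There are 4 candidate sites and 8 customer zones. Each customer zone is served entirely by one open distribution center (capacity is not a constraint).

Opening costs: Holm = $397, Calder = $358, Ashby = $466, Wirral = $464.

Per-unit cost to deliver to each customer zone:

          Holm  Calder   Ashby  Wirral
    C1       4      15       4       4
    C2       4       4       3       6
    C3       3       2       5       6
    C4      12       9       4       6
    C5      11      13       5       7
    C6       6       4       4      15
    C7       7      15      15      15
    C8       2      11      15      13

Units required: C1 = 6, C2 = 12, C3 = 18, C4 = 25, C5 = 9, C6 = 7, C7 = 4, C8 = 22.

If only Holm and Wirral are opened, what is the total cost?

Total cost: 1314

Each customer zone is assigned to its cheapest site among the open ones.
{Holm, Wirral}: C1→Holm 4·6=24, C2→Holm 4·12=48, C3→Holm 3·18=54, C4→Wirral 6·25=150, C5→Wirral 7·9=63, C6→Holm 6·7=42, C7→Holm 7·4=28, C8→Holm 2·22=44. Service 453; fixed 861; total 1314.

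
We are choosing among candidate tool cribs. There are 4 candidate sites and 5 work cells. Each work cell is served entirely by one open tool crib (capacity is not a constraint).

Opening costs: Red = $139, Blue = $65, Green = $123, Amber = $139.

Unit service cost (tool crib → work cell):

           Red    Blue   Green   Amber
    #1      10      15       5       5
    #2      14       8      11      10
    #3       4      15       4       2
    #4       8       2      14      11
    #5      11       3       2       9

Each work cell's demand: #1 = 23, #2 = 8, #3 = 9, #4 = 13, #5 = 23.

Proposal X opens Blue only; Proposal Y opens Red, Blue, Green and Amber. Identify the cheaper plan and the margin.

Proposal X is cheaper by 31.

Proposal X: {Blue}: #1→Blue 15·23=345, #2→Blue 8·8=64, #3→Blue 15·9=135, #4→Blue 2·13=26, #5→Blue 3·23=69. Service 639; fixed 65; total 704.
Proposal Y: {Red, Blue, Green, Amber}: #1→Green 5·23=115, #2→Blue 8·8=64, #3→Amber 2·9=18, #4→Blue 2·13=26, #5→Green 2·23=46. Service 269; fixed 466; total 735.
Difference: |704 − 735| = 31.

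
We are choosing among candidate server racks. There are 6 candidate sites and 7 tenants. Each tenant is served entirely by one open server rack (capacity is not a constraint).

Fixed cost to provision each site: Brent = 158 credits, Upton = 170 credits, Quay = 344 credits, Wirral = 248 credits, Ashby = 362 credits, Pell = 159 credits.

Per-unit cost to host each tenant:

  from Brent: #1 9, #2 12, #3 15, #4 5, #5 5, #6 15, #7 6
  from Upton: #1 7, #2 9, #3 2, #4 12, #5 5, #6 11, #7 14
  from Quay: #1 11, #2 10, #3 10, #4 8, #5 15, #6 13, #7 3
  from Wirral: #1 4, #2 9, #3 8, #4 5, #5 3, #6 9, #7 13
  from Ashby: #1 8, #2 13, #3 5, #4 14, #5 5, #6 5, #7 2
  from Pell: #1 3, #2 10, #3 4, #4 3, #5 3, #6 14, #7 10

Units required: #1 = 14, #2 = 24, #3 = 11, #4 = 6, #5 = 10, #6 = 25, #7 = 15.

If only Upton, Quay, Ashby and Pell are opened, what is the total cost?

Each tenant is assigned to its cheapest site among the open ones.
{Upton, Quay, Ashby, Pell}: #1→Pell 3·14=42, #2→Upton 9·24=216, #3→Upton 2·11=22, #4→Pell 3·6=18, #5→Pell 3·10=30, #6→Ashby 5·25=125, #7→Ashby 2·15=30. Service 483; fixed 1035; total 1518.

Total cost: 1518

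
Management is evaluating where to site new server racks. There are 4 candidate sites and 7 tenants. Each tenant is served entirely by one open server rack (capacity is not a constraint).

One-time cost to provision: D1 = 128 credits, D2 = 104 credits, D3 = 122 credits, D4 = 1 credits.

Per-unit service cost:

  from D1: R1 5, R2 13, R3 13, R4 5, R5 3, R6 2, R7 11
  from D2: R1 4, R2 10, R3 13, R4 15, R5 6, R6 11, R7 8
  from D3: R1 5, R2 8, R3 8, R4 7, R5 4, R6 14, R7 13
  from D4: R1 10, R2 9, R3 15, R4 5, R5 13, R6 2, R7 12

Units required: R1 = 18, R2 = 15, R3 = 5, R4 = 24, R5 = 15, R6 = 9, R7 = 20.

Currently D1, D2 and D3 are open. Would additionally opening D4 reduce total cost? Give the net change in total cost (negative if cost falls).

Current service cost with {D1, D2, D3}: 575.
Adding D4: each tenant re-picks its cheapest; new service cost 575, saving 0.
Extra fixed cost: 1. Net change = 1 − 0 = 1.
(Totals: 929 → 930.)

No — net change +1 (cost rises by 1).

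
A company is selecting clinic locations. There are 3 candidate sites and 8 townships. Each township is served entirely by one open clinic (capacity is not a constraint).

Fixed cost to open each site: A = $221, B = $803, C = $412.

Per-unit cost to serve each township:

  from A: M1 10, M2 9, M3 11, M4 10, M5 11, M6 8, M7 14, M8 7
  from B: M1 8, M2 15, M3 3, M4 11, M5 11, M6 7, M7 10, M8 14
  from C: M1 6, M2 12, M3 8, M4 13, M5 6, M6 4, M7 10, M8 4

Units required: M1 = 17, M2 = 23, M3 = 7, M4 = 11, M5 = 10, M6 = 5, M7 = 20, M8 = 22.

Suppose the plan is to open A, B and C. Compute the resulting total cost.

Total cost: 2244

Each township is assigned to its cheapest site among the open ones.
{A, B, C}: M1→C 6·17=102, M2→A 9·23=207, M3→B 3·7=21, M4→A 10·11=110, M5→C 6·10=60, M6→C 4·5=20, M7→B 10·20=200, M8→C 4·22=88. Service 808; fixed 1436; total 2244.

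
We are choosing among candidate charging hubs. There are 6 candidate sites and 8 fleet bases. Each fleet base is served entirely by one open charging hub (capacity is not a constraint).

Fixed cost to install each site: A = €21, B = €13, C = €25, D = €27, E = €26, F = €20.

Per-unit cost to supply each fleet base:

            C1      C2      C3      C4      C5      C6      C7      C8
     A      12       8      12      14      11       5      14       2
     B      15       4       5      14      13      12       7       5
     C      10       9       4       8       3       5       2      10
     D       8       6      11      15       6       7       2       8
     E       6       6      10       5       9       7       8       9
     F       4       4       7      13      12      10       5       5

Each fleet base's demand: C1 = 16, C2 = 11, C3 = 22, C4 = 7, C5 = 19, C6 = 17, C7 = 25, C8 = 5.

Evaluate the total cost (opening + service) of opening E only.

Each fleet base is assigned to its cheapest site among the open ones.
{E}: C1→E 6·16=96, C2→E 6·11=66, C3→E 10·22=220, C4→E 5·7=35, C5→E 9·19=171, C6→E 7·17=119, C7→E 8·25=200, C8→E 9·5=45. Service 952; fixed 26; total 978.

Total cost: 978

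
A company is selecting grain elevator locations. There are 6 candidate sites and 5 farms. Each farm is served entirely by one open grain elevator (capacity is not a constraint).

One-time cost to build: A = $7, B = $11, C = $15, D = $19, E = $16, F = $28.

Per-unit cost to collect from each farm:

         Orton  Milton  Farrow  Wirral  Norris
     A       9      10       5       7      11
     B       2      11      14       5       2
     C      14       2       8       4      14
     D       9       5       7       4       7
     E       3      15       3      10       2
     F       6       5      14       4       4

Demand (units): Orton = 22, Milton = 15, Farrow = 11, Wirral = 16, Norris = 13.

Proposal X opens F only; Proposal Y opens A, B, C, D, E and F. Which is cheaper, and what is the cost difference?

Proposal Y is cheaper by 212.

Proposal X: {F}: Orton→F 6·22=132, Milton→F 5·15=75, Farrow→F 14·11=154, Wirral→F 4·16=64, Norris→F 4·13=52. Service 477; fixed 28; total 505.
Proposal Y: {A, B, C, D, E, F}: Orton→B 2·22=44, Milton→C 2·15=30, Farrow→E 3·11=33, Wirral→C 4·16=64, Norris→B 2·13=26. Service 197; fixed 96; total 293.
Difference: |505 − 293| = 212.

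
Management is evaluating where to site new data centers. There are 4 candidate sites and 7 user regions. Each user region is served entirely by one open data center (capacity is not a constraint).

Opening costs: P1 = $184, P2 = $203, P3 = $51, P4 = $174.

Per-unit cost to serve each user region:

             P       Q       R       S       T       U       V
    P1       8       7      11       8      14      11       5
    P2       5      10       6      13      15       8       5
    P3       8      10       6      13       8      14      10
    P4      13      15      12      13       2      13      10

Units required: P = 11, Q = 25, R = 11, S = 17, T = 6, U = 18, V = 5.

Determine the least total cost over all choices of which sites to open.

Minimum total cost: 971

For any fixed open set, each user region goes to its cheapest open site; total = fixed + service.
{P1, P3}: P→P1 8·11=88, Q→P1 7·25=175, R→P3 6·11=66, S→P1 8·17=136, T→P3 8·6=48, U→P1 11·18=198, V→P1 5·5=25. Service 736; fixed 235; total 971.
{P1}: P→P1 8·11=88, Q→P1 7·25=175, R→P1 11·11=121, S→P1 8·17=136, T→P1 14·6=84, U→P1 11·18=198, V→P1 5·5=25. Service 827; fixed 184; total 1011.
{P3}: service 975 + fixed 51 = 1026
{P1, P2, P3, P4}: P→P2 5·11=55, Q→P1 7·25=175, R→P2 6·11=66, S→P1 8·17=136, T→P4 2·6=12, U→P2 8·18=144, V→P1 5·5=25. Service 613; fixed 612; total 1225.
(All 15 nonempty subsets were checked; P1 and P3 is lowest.)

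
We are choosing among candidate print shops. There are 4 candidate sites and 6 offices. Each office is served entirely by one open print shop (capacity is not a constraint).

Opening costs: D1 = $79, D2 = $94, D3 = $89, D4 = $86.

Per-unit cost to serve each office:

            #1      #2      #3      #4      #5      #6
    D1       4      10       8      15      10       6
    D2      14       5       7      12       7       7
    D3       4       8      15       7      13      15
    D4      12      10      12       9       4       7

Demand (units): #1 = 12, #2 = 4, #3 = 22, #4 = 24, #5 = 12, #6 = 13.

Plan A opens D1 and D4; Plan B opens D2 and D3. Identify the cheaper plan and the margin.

Plan A: {D1, D4}: #1→D1 4·12=48, #2→D1 10·4=40, #3→D1 8·22=176, #4→D4 9·24=216, #5→D4 4·12=48, #6→D1 6·13=78. Service 606; fixed 165; total 771.
Plan B: {D2, D3}: #1→D3 4·12=48, #2→D2 5·4=20, #3→D2 7·22=154, #4→D3 7·24=168, #5→D2 7·12=84, #6→D2 7·13=91. Service 565; fixed 183; total 748.
Difference: |771 − 748| = 23.

Plan B is cheaper by 23.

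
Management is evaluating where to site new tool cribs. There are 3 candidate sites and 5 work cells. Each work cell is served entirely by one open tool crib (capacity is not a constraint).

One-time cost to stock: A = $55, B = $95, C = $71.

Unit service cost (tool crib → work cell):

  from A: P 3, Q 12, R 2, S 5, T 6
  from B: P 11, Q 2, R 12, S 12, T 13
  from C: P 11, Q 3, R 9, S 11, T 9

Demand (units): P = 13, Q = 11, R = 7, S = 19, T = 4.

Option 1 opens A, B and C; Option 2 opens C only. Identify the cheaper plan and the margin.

Option 1: {A, B, C}: P→A 3·13=39, Q→B 2·11=22, R→A 2·7=14, S→A 5·19=95, T→A 6·4=24. Service 194; fixed 221; total 415.
Option 2: {C}: P→C 11·13=143, Q→C 3·11=33, R→C 9·7=63, S→C 11·19=209, T→C 9·4=36. Service 484; fixed 71; total 555.
Difference: |415 − 555| = 140.

Option 1 is cheaper by 140.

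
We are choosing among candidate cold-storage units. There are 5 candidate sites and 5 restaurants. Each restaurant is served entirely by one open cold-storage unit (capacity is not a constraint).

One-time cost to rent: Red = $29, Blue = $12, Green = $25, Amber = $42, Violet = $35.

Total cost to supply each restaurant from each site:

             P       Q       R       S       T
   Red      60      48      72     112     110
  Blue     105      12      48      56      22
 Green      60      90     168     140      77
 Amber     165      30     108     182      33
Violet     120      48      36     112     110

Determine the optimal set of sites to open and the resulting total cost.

Open Blue and Green; minimum total cost 235.

For any fixed open set, each restaurant goes to its cheapest open site; total = fixed + service.
{Blue, Green}: P→Green 60, Q→Blue 12, R→Blue 48, S→Blue 56, T→Blue 22. Service 198; fixed 37; total 235.
{Red, Blue}: P→Red 60, Q→Blue 12, R→Blue 48, S→Blue 56, T→Blue 22. Service 198; fixed 41; total 239.
{Blue}: service 243 + fixed 12 = 255
{Red, Blue, Green, Amber, Violet}: P→Red 60, Q→Blue 12, R→Violet 36, S→Blue 56, T→Blue 22. Service 186; fixed 143; total 329.
No other subset beats 235.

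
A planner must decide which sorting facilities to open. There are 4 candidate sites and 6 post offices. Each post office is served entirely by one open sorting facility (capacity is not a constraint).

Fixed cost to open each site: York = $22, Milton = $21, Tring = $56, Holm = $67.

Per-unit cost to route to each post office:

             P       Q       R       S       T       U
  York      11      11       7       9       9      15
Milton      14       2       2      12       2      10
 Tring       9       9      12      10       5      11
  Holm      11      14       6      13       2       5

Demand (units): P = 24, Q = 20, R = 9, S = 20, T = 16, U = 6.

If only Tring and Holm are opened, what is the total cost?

Total cost: 835

Each post office is assigned to its cheapest site among the open ones.
{Tring, Holm}: P→Tring 9·24=216, Q→Tring 9·20=180, R→Holm 6·9=54, S→Tring 10·20=200, T→Holm 2·16=32, U→Holm 5·6=30. Service 712; fixed 123; total 835.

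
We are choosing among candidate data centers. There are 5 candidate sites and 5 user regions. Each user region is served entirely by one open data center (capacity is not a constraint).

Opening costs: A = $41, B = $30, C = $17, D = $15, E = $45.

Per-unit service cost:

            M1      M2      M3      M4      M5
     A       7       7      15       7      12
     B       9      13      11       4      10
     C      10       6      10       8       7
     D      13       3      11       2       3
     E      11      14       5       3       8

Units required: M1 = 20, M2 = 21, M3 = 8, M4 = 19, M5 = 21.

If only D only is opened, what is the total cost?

Each user region is assigned to its cheapest site among the open ones.
{D}: M1→D 13·20=260, M2→D 3·21=63, M3→D 11·8=88, M4→D 2·19=38, M5→D 3·21=63. Service 512; fixed 15; total 527.

Total cost: 527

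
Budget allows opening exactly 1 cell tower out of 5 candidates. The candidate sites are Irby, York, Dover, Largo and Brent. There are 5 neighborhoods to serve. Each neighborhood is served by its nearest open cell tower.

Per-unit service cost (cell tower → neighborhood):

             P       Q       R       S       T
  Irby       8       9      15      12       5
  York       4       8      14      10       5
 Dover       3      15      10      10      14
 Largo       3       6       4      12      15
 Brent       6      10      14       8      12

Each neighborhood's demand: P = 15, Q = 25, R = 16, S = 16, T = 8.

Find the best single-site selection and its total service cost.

With exactly 1 open, each neighborhood uses its cheapest among the chosen.
{Largo}: P→Largo 3·15=45, Q→Largo 6·25=150, R→Largo 4·16=64, S→Largo 12·16=192, T→Largo 15·8=120. Service cost 571.
{York}: service cost 684
{Brent}: service cost 788
Among all 5 size-1 choices, {Largo} is lowest.

Choose Largo only; total service cost 571.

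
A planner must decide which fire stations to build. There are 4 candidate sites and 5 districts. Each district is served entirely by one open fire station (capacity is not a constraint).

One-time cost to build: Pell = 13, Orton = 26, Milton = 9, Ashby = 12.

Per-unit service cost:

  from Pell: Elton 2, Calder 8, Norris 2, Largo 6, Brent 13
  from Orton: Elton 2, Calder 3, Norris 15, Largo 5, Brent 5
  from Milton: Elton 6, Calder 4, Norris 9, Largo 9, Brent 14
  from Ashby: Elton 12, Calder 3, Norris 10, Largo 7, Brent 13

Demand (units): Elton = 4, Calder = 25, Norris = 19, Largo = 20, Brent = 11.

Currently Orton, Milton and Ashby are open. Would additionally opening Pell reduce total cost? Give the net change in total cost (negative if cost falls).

Current service cost with {Orton, Milton, Ashby}: 409.
Adding Pell: each district re-picks its cheapest; new service cost 276, saving 133.
Extra fixed cost: 13. Net change = 13 − 133 = -120.
(Totals: 456 → 336.)

Yes — net change −120 (cost falls by 120).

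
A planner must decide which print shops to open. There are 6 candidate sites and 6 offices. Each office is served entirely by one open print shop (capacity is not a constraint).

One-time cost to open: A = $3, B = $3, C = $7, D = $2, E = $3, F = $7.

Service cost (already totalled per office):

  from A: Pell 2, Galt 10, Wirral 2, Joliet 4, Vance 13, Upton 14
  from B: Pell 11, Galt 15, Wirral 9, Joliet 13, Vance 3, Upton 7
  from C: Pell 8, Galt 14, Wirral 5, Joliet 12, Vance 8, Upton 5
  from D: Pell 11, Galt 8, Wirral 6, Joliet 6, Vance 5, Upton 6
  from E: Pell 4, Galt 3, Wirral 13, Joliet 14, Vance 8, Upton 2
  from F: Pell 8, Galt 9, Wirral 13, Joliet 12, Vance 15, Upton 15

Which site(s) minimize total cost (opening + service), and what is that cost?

For any fixed open set, each office goes to its cheapest open site; total = fixed + service.
{A, B, E}: Pell→A 2, Galt→E 3, Wirral→A 2, Joliet→A 4, Vance→B 3, Upton→E 2. Service 16; fixed 9; total 25.
{A, D, E}: service 18 + fixed 8 = 26
{A, B, D, E}: service 16 + fixed 11 = 27
{A, B, C, D, E, F}: service 16 + fixed 25 = 41
No other subset beats 25.

Open A, B and E; minimum total cost 25.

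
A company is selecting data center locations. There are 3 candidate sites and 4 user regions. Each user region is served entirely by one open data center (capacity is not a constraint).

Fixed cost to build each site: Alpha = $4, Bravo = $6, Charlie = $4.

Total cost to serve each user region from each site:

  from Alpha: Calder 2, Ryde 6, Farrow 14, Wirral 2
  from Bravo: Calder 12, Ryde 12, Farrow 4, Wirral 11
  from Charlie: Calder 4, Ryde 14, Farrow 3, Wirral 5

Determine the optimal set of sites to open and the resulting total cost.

Open Alpha and Charlie; minimum total cost 21.

For any fixed open set, each user region goes to its cheapest open site; total = fixed + service.
{Alpha, Charlie}: Calder→Alpha 2, Ryde→Alpha 6, Farrow→Charlie 3, Wirral→Alpha 2. Service 13; fixed 8; total 21.
{Alpha, Bravo}: Calder→Alpha 2, Ryde→Alpha 6, Farrow→Bravo 4, Wirral→Alpha 2. Service 14; fixed 10; total 24.
{Alpha, Bravo, Charlie}: service 13 + fixed 14 = 27
{Alpha}: Calder→Alpha 2, Ryde→Alpha 6, Farrow→Alpha 14, Wirral→Alpha 2. Service 24; fixed 4; total 28.
No other subset beats 21.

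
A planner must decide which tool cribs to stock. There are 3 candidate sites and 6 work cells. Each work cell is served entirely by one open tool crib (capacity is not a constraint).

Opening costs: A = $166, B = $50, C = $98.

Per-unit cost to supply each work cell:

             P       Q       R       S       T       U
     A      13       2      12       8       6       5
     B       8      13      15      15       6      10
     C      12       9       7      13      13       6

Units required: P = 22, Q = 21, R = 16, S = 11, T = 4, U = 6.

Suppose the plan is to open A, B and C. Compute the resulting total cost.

Each work cell is assigned to its cheapest site among the open ones.
{A, B, C}: P→B 8·22=176, Q→A 2·21=42, R→C 7·16=112, S→A 8·11=88, T→A 6·4=24, U→A 5·6=30. Service 472; fixed 314; total 786.

Total cost: 786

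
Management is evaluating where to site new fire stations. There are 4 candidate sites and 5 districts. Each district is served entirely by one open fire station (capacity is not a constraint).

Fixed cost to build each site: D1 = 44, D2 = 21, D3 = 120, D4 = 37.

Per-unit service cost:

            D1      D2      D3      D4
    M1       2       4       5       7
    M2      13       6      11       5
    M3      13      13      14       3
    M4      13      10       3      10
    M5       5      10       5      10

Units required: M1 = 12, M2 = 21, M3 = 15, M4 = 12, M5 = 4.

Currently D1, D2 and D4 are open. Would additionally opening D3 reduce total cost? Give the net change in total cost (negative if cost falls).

Current service cost with {D1, D2, D4}: 314.
Adding D3: each district re-picks its cheapest; new service cost 230, saving 84.
Extra fixed cost: 120. Net change = 120 − 84 = 36.
(Totals: 416 → 452.)

No — net change +36 (cost rises by 36).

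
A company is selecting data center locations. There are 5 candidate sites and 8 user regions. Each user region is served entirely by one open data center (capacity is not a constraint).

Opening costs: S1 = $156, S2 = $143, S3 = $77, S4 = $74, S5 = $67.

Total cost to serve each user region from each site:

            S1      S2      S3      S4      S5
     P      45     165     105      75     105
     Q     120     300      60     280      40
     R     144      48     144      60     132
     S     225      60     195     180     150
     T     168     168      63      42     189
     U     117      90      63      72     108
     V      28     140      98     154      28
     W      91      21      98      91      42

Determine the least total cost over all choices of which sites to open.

For any fixed open set, each user region goes to its cheapest open site; total = fixed + service.
{S4, S5}: P→S4 75, Q→S5 40, R→S4 60, S→S5 150, T→S4 42, U→S4 72, V→S5 28, W→S5 42. Service 509; fixed 141; total 650.
{S2, S4, S5}: service 386 + fixed 284 = 670
{S2, S3, S5}: service 428 + fixed 287 = 715
{S1, S2, S3, S4, S5}: P→S1 45, Q→S5 40, R→S2 48, S→S2 60, T→S4 42, U→S3 63, V→S1 28, W→S2 21. Service 347; fixed 517; total 864.
No other subset beats 650.

Minimum total cost: 650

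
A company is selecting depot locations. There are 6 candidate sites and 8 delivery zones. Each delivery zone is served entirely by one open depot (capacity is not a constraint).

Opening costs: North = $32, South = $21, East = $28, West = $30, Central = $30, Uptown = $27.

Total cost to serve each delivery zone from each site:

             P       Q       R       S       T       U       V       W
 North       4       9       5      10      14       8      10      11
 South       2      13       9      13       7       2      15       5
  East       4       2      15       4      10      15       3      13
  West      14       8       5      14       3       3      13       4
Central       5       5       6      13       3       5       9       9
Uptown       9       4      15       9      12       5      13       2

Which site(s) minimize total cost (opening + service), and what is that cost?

Open South and East; minimum total cost 83.

For any fixed open set, each delivery zone goes to its cheapest open site; total = fixed + service.
{South, East}: P→South 2, Q→East 2, R→South 9, S→East 4, T→South 7, U→South 2, V→East 3, W→South 5. Service 34; fixed 49; total 83.
{Central}: P→Central 5, Q→Central 5, R→Central 6, S→Central 13, T→Central 3, U→Central 5, V→Central 9, W→Central 9. Service 55; fixed 30; total 85.
{East, West}: service 28 + fixed 58 = 86
{North, South, East, West, Central, Uptown}: P→South 2, Q→East 2, R→North 5, S→East 4, T→West 3, U→South 2, V→East 3, W→Uptown 2. Service 23; fixed 168; total 191.
No other subset beats 83.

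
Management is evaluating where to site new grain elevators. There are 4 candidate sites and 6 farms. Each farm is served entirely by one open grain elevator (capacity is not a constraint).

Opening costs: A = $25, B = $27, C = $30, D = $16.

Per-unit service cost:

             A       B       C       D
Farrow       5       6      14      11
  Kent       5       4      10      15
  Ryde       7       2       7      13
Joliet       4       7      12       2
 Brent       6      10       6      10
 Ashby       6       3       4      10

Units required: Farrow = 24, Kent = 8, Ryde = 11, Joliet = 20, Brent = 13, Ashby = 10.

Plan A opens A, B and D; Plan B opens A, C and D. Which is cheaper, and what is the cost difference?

Plan A is cheaper by 76.

Plan A: {A, B, D}: Farrow→A 5·24=120, Kent→B 4·8=32, Ryde→B 2·11=22, Joliet→D 2·20=40, Brent→A 6·13=78, Ashby→B 3·10=30. Service 322; fixed 68; total 390.
Plan B: {A, C, D}: Farrow→A 5·24=120, Kent→A 5·8=40, Ryde→A 7·11=77, Joliet→D 2·20=40, Brent→A 6·13=78, Ashby→C 4·10=40. Service 395; fixed 71; total 466.
Difference: |390 − 466| = 76.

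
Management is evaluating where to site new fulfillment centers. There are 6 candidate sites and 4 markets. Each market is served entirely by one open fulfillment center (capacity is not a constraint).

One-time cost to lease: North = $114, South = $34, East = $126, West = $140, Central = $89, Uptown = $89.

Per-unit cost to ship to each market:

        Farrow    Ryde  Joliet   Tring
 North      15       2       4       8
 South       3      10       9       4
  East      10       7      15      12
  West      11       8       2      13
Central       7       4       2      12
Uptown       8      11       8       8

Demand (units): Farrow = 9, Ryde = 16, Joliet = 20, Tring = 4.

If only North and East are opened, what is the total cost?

Total cost: 474

Each market is assigned to its cheapest site among the open ones.
{North, East}: Farrow→East 10·9=90, Ryde→North 2·16=32, Joliet→North 4·20=80, Tring→North 8·4=32. Service 234; fixed 240; total 474.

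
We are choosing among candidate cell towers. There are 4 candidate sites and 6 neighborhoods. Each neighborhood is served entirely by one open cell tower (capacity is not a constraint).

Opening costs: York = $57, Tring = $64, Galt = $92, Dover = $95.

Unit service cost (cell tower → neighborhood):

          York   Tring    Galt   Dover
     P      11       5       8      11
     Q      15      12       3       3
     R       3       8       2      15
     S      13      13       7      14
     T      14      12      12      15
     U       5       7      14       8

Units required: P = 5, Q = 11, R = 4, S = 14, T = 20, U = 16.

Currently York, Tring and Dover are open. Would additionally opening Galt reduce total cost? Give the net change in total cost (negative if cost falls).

Current service cost with {York, Tring, Dover}: 572.
Adding Galt: each neighborhood re-picks its cheapest; new service cost 484, saving 88.
Extra fixed cost: 92. Net change = 92 − 88 = 4.
(Totals: 788 → 792.)

No — net change +4 (cost rises by 4).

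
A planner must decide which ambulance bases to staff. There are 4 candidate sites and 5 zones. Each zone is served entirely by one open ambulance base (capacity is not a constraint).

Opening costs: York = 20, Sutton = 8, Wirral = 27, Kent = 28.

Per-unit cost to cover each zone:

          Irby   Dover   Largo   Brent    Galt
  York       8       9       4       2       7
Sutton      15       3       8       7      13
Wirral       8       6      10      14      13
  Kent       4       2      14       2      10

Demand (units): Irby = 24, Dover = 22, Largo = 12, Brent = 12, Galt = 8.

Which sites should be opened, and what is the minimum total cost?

Open York and Kent; minimum total cost 316.

For any fixed open set, each zone goes to its cheapest open site; total = fixed + service.
{York, Kent}: Irby→Kent 4·24=96, Dover→Kent 2·22=44, Largo→York 4·12=48, Brent→York 2·12=24, Galt→York 7·8=56. Service 268; fixed 48; total 316.
{York, Sutton, Kent}: Irby→Kent 4·24=96, Dover→Kent 2·22=44, Largo→York 4·12=48, Brent→York 2·12=24, Galt→York 7·8=56. Service 268; fixed 56; total 324.
{York, Wirral, Kent}: service 268 + fixed 75 = 343
{York, Sutton, Wirral, Kent}: Irby→Kent 4·24=96, Dover→Kent 2·22=44, Largo→York 4·12=48, Brent→York 2·12=24, Galt→York 7·8=56. Service 268; fixed 83; total 351.
No other subset beats 316.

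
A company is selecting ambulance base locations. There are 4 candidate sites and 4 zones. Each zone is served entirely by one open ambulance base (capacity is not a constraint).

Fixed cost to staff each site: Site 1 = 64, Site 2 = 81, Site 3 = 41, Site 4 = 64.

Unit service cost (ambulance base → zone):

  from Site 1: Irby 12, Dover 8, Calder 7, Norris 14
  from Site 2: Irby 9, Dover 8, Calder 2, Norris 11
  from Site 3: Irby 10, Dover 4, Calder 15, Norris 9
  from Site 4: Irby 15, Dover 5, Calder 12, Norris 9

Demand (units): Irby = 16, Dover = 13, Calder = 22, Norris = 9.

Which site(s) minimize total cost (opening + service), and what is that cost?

For any fixed open set, each zone goes to its cheapest open site; total = fixed + service.
{Site 2, Site 3}: Irby→Site 2 9·16=144, Dover→Site 3 4·13=52, Calder→Site 2 2·22=44, Norris→Site 3 9·9=81. Service 321; fixed 122; total 443.
{Site 2}: Irby→Site 2 9·16=144, Dover→Site 2 8·13=104, Calder→Site 2 2·22=44, Norris→Site 2 11·9=99. Service 391; fixed 81; total 472.
{Site 2, Site 4}: service 334 + fixed 145 = 479
{Site 1, Site 2, Site 3, Site 4}: service 321 + fixed 250 = 571
No other subset beats 443.

Open Site 2 and Site 3; minimum total cost 443.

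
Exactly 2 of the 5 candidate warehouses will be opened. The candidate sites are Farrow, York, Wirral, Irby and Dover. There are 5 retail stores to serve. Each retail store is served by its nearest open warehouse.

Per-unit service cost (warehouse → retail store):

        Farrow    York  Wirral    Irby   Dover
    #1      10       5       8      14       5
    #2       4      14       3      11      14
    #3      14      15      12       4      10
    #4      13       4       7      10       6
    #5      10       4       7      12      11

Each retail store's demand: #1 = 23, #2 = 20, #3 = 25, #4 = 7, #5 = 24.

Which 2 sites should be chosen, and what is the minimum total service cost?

Choose York and Irby; total service cost 559.

With exactly 2 open, each retail store uses its cheapest among the chosen.
{York, Irby}: #1→York 5·23=115, #2→Irby 11·20=220, #3→Irby 4·25=100, #4→York 4·7=28, #5→York 4·24=96. Service cost 559.
{Wirral, Irby}: service cost 561
{York, Wirral}: service cost 599
Among all 10 size-2 choices, {York, Irby} is lowest.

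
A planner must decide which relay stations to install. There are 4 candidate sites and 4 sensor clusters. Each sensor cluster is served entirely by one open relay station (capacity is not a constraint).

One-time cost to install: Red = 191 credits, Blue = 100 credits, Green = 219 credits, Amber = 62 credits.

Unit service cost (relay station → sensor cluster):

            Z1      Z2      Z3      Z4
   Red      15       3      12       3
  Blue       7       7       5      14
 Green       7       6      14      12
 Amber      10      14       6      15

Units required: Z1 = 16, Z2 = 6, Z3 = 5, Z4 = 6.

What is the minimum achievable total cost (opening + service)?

Minimum total cost: 363

For any fixed open set, each sensor cluster goes to its cheapest open site; total = fixed + service.
{Blue}: Z1→Blue 7·16=112, Z2→Blue 7·6=42, Z3→Blue 5·5=25, Z4→Blue 14·6=84. Service 263; fixed 100; total 363.
{Blue, Amber}: service 263 + fixed 162 = 425
{Amber}: service 364 + fixed 62 = 426
{Red, Blue, Green, Amber}: service 173 + fixed 572 = 745
No other subset beats 363.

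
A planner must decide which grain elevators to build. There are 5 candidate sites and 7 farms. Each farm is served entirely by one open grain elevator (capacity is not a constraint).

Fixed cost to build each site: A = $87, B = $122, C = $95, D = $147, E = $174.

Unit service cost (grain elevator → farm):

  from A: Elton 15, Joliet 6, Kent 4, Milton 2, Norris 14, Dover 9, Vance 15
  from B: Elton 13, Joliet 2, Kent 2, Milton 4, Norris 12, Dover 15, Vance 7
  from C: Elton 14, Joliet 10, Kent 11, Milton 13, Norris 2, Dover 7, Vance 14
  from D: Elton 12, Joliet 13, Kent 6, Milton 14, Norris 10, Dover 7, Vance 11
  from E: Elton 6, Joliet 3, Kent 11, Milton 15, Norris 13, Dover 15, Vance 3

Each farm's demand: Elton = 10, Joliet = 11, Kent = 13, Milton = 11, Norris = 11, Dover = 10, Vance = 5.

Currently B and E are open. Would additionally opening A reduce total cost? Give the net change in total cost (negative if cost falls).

No — net change +5 (cost rises by 5).

Current service cost with {B, E}: 449.
Adding A: each farm re-picks its cheapest; new service cost 367, saving 82.
Extra fixed cost: 87. Net change = 87 − 82 = 5.
(Totals: 745 → 750.)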